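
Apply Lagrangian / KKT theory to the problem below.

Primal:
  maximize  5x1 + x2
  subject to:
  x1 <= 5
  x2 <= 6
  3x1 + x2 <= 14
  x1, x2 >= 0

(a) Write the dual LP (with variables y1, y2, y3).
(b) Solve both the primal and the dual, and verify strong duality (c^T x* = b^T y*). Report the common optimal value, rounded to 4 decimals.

The standard primal-dual pair for 'max c^T x s.t. A x <= b, x >= 0' is:
  Dual:  min b^T y  s.t.  A^T y >= c,  y >= 0.

So the dual LP is:
  minimize  5y1 + 6y2 + 14y3
  subject to:
    y1 + 3y3 >= 5
    y2 + y3 >= 1
    y1, y2, y3 >= 0

Solving the primal: x* = (4.6667, 0).
  primal value c^T x* = 23.3333.
Solving the dual: y* = (0, 0, 1.6667).
  dual value b^T y* = 23.3333.
Strong duality: c^T x* = b^T y*. Confirmed.

23.3333


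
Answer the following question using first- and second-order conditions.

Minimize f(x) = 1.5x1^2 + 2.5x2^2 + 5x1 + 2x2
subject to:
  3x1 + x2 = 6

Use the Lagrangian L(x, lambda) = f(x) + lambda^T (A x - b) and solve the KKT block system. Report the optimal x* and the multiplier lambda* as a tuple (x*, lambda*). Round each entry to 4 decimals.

Form the Lagrangian:
  L(x, lambda) = (1/2) x^T Q x + c^T x + lambda^T (A x - b)
Stationarity (grad_x L = 0): Q x + c + A^T lambda = 0.
Primal feasibility: A x = b.

This gives the KKT block system:
  [ Q   A^T ] [ x     ]   [-c ]
  [ A    0  ] [ lambda ] = [ b ]

Solving the linear system:
  x*      = (1.8958, 0.3125)
  lambda* = (-3.5625)
  f(x*)   = 15.7396

x* = (1.8958, 0.3125), lambda* = (-3.5625)


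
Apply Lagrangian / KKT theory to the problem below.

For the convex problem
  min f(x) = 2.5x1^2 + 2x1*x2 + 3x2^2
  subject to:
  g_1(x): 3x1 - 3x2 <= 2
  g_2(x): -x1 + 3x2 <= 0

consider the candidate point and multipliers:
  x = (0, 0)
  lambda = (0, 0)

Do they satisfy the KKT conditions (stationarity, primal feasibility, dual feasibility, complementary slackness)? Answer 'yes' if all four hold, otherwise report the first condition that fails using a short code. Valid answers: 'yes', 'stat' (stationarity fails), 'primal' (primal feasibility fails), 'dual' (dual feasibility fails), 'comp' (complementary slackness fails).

Gradient of f: grad f(x) = Q x + c = (0, 0)
Constraint values g_i(x) = a_i^T x - b_i:
  g_1((0, 0)) = -2
  g_2((0, 0)) = 0
Stationarity residual: grad f(x) + sum_i lambda_i a_i = (0, 0)
  -> stationarity OK
Primal feasibility (all g_i <= 0): OK
Dual feasibility (all lambda_i >= 0): OK
Complementary slackness (lambda_i * g_i(x) = 0 for all i): OK

Verdict: yes, KKT holds.

yes


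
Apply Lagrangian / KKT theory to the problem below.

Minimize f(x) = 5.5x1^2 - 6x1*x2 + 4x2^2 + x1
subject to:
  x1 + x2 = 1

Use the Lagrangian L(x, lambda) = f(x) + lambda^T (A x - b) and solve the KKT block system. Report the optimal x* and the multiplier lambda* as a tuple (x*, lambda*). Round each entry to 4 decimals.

Form the Lagrangian:
  L(x, lambda) = (1/2) x^T Q x + c^T x + lambda^T (A x - b)
Stationarity (grad_x L = 0): Q x + c + A^T lambda = 0.
Primal feasibility: A x = b.

This gives the KKT block system:
  [ Q   A^T ] [ x     ]   [-c ]
  [ A    0  ] [ lambda ] = [ b ]

Solving the linear system:
  x*      = (0.4194, 0.5806)
  lambda* = (-2.129)
  f(x*)   = 1.2742

x* = (0.4194, 0.5806), lambda* = (-2.129)


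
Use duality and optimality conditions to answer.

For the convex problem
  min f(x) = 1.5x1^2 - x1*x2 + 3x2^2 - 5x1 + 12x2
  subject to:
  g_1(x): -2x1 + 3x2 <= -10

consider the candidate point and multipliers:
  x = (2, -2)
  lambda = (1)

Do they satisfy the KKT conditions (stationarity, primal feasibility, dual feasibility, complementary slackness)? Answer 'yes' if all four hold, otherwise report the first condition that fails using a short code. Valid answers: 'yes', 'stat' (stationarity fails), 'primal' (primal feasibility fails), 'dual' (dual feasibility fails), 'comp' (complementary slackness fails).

Gradient of f: grad f(x) = Q x + c = (3, -2)
Constraint values g_i(x) = a_i^T x - b_i:
  g_1((2, -2)) = 0
Stationarity residual: grad f(x) + sum_i lambda_i a_i = (1, 1)
  -> stationarity FAILS
Primal feasibility (all g_i <= 0): OK
Dual feasibility (all lambda_i >= 0): OK
Complementary slackness (lambda_i * g_i(x) = 0 for all i): OK

Verdict: the first failing condition is stationarity -> stat.

stat


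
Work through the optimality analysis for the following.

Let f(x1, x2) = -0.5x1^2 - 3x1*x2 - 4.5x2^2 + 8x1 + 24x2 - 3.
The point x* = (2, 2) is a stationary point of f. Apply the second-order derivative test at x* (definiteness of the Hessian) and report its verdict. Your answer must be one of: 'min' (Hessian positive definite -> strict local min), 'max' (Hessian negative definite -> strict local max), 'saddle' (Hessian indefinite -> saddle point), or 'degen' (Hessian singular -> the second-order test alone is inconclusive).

Compute the Hessian H = grad^2 f:
  H = [[-1, -3], [-3, -9]]
Verify stationarity: grad f(x*) = H x* + g = (0, 0).
Eigenvalues of H: -10, 0.
H has a zero eigenvalue (singular; negative semidefinite but not definite), so H is neither positive definite, negative definite, nor indefinite. The second-order test alone is inconclusive -> degen.
(Indeed, f is constant along the null direction of H through x*, so x* is not a strict local extremum.)

degen


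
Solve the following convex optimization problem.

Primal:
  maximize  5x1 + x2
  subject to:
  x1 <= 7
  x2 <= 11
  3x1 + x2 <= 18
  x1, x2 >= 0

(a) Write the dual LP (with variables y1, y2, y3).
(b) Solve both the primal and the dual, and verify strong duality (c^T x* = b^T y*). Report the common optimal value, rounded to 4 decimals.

The standard primal-dual pair for 'max c^T x s.t. A x <= b, x >= 0' is:
  Dual:  min b^T y  s.t.  A^T y >= c,  y >= 0.

So the dual LP is:
  minimize  7y1 + 11y2 + 18y3
  subject to:
    y1 + 3y3 >= 5
    y2 + y3 >= 1
    y1, y2, y3 >= 0

Solving the primal: x* = (6, 0).
  primal value c^T x* = 30.
Solving the dual: y* = (0, 0, 1.6667).
  dual value b^T y* = 30.
Strong duality: c^T x* = b^T y*. Confirmed.

30


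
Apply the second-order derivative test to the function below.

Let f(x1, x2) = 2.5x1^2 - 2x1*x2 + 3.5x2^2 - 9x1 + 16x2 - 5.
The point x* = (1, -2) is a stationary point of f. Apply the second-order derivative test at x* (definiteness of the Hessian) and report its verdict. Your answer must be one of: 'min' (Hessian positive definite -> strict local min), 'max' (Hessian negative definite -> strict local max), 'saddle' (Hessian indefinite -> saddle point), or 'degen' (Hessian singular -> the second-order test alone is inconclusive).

Compute the Hessian H = grad^2 f:
  H = [[5, -2], [-2, 7]]
Verify stationarity: grad f(x*) = H x* + g = (0, 0).
Eigenvalues of H: 3.7639, 8.2361.
Both eigenvalues > 0, so H is positive definite -> x* is a strict local min.

min


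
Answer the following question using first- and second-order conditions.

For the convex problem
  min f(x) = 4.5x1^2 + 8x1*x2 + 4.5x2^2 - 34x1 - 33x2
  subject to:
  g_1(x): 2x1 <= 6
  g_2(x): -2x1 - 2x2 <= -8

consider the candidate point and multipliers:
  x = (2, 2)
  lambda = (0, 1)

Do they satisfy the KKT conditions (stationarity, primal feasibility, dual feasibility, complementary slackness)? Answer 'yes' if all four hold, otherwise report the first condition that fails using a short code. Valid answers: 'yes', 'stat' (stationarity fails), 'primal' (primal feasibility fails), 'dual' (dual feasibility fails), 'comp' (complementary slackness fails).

Gradient of f: grad f(x) = Q x + c = (0, 1)
Constraint values g_i(x) = a_i^T x - b_i:
  g_1((2, 2)) = -2
  g_2((2, 2)) = 0
Stationarity residual: grad f(x) + sum_i lambda_i a_i = (-2, -1)
  -> stationarity FAILS
Primal feasibility (all g_i <= 0): OK
Dual feasibility (all lambda_i >= 0): OK
Complementary slackness (lambda_i * g_i(x) = 0 for all i): OK

Verdict: the first failing condition is stationarity -> stat.

stat


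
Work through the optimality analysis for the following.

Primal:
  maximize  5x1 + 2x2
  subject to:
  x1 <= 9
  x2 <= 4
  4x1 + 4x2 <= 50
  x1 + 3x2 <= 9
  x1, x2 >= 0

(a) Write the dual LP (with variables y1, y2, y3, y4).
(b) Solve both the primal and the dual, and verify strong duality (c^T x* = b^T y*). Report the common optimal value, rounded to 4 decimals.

The standard primal-dual pair for 'max c^T x s.t. A x <= b, x >= 0' is:
  Dual:  min b^T y  s.t.  A^T y >= c,  y >= 0.

So the dual LP is:
  minimize  9y1 + 4y2 + 50y3 + 9y4
  subject to:
    y1 + 4y3 + y4 >= 5
    y2 + 4y3 + 3y4 >= 2
    y1, y2, y3, y4 >= 0

Solving the primal: x* = (9, 0).
  primal value c^T x* = 45.
Solving the dual: y* = (4.3333, 0, 0, 0.6667).
  dual value b^T y* = 45.
Strong duality: c^T x* = b^T y*. Confirmed.

45


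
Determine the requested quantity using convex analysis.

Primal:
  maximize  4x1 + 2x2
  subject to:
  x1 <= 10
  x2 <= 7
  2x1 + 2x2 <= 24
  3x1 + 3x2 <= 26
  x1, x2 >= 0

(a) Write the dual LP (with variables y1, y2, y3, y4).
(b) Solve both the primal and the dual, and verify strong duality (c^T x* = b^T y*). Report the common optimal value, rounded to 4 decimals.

The standard primal-dual pair for 'max c^T x s.t. A x <= b, x >= 0' is:
  Dual:  min b^T y  s.t.  A^T y >= c,  y >= 0.

So the dual LP is:
  minimize  10y1 + 7y2 + 24y3 + 26y4
  subject to:
    y1 + 2y3 + 3y4 >= 4
    y2 + 2y3 + 3y4 >= 2
    y1, y2, y3, y4 >= 0

Solving the primal: x* = (8.6667, 0).
  primal value c^T x* = 34.6667.
Solving the dual: y* = (0, 0, 0, 1.3333).
  dual value b^T y* = 34.6667.
Strong duality: c^T x* = b^T y*. Confirmed.

34.6667


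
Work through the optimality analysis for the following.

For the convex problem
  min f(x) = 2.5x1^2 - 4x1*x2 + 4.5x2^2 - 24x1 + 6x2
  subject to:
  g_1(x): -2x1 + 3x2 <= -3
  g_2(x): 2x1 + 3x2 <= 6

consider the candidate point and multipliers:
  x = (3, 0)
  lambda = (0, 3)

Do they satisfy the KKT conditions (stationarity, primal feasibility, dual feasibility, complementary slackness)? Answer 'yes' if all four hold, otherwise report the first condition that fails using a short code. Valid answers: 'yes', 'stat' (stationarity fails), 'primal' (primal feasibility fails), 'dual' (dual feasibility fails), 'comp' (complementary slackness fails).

Gradient of f: grad f(x) = Q x + c = (-9, -6)
Constraint values g_i(x) = a_i^T x - b_i:
  g_1((3, 0)) = -3
  g_2((3, 0)) = 0
Stationarity residual: grad f(x) + sum_i lambda_i a_i = (-3, 3)
  -> stationarity FAILS
Primal feasibility (all g_i <= 0): OK
Dual feasibility (all lambda_i >= 0): OK
Complementary slackness (lambda_i * g_i(x) = 0 for all i): OK

Verdict: the first failing condition is stationarity -> stat.

stat


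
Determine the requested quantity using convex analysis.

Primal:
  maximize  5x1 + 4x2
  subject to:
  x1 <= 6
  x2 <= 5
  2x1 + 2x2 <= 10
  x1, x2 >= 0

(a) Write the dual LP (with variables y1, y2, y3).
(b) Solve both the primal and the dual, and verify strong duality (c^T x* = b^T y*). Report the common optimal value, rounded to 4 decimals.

The standard primal-dual pair for 'max c^T x s.t. A x <= b, x >= 0' is:
  Dual:  min b^T y  s.t.  A^T y >= c,  y >= 0.

So the dual LP is:
  minimize  6y1 + 5y2 + 10y3
  subject to:
    y1 + 2y3 >= 5
    y2 + 2y3 >= 4
    y1, y2, y3 >= 0

Solving the primal: x* = (5, 0).
  primal value c^T x* = 25.
Solving the dual: y* = (0, 0, 2.5).
  dual value b^T y* = 25.
Strong duality: c^T x* = b^T y*. Confirmed.

25


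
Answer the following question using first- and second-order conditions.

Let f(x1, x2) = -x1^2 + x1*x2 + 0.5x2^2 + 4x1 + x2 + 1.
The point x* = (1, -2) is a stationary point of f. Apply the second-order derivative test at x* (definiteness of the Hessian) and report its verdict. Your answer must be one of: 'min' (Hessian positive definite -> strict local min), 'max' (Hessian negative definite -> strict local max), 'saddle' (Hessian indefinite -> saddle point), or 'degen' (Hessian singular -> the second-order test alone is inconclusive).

Compute the Hessian H = grad^2 f:
  H = [[-2, 1], [1, 1]]
Verify stationarity: grad f(x*) = H x* + g = (0, 0).
Eigenvalues of H: -2.3028, 1.3028.
Eigenvalues have mixed signs, so H is indefinite -> x* is a saddle point.

saddle


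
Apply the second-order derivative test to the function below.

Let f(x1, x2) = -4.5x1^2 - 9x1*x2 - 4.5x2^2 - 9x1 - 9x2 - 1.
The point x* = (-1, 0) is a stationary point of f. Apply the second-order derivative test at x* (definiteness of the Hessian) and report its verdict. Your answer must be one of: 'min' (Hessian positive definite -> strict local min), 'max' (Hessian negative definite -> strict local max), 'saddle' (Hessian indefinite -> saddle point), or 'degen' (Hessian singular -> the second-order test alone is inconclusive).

Compute the Hessian H = grad^2 f:
  H = [[-9, -9], [-9, -9]]
Verify stationarity: grad f(x*) = H x* + g = (0, 0).
Eigenvalues of H: -18, 0.
H has a zero eigenvalue (singular; negative semidefinite but not definite), so H is neither positive definite, negative definite, nor indefinite. The second-order test alone is inconclusive -> degen.
(Indeed, f is constant along the null direction of H through x*, so x* is not a strict local extremum.)

degen


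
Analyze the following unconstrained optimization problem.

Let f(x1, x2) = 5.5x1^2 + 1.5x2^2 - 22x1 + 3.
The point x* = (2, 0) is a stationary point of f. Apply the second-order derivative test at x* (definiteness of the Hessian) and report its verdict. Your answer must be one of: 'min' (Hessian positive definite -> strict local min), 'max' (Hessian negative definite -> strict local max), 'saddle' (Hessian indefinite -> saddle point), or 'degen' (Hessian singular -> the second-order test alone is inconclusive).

Compute the Hessian H = grad^2 f:
  H = [[11, 0], [0, 3]]
Verify stationarity: grad f(x*) = H x* + g = (0, 0).
Eigenvalues of H: 3, 11.
Both eigenvalues > 0, so H is positive definite -> x* is a strict local min.

min


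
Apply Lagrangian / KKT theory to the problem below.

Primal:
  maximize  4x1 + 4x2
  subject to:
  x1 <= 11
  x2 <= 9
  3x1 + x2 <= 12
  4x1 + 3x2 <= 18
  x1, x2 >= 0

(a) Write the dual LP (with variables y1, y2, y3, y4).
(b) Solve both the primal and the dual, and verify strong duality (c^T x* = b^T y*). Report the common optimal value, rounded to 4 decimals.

The standard primal-dual pair for 'max c^T x s.t. A x <= b, x >= 0' is:
  Dual:  min b^T y  s.t.  A^T y >= c,  y >= 0.

So the dual LP is:
  minimize  11y1 + 9y2 + 12y3 + 18y4
  subject to:
    y1 + 3y3 + 4y4 >= 4
    y2 + y3 + 3y4 >= 4
    y1, y2, y3, y4 >= 0

Solving the primal: x* = (0, 6).
  primal value c^T x* = 24.
Solving the dual: y* = (0, 0, 0, 1.3333).
  dual value b^T y* = 24.
Strong duality: c^T x* = b^T y*. Confirmed.

24


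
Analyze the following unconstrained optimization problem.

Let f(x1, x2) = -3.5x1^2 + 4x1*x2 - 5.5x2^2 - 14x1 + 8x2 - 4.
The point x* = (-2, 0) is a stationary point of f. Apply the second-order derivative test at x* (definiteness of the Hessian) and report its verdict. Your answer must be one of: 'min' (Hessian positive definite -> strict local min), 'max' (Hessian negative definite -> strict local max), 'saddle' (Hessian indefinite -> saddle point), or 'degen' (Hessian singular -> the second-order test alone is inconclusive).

Compute the Hessian H = grad^2 f:
  H = [[-7, 4], [4, -11]]
Verify stationarity: grad f(x*) = H x* + g = (0, 0).
Eigenvalues of H: -13.4721, -4.5279.
Both eigenvalues < 0, so H is negative definite -> x* is a strict local max.

max


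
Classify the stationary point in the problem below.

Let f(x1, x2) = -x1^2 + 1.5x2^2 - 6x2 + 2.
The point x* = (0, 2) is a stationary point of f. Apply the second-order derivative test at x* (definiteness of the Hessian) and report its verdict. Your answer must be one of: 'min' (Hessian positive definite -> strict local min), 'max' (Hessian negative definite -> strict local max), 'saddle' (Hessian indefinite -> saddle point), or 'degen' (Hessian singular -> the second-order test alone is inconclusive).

Compute the Hessian H = grad^2 f:
  H = [[-2, 0], [0, 3]]
Verify stationarity: grad f(x*) = H x* + g = (0, 0).
Eigenvalues of H: -2, 3.
Eigenvalues have mixed signs, so H is indefinite -> x* is a saddle point.

saddle


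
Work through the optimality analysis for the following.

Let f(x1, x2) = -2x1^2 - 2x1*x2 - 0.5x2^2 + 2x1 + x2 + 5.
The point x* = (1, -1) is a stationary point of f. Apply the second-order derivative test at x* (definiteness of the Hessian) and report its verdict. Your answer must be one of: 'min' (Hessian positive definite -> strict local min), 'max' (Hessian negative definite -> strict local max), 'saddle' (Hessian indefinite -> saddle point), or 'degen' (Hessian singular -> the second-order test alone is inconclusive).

Compute the Hessian H = grad^2 f:
  H = [[-4, -2], [-2, -1]]
Verify stationarity: grad f(x*) = H x* + g = (0, 0).
Eigenvalues of H: -5, 0.
H has a zero eigenvalue (singular; negative semidefinite but not definite), so H is neither positive definite, negative definite, nor indefinite. The second-order test alone is inconclusive -> degen.
(Indeed, f is constant along the null direction of H through x*, so x* is not a strict local extremum.)

degen


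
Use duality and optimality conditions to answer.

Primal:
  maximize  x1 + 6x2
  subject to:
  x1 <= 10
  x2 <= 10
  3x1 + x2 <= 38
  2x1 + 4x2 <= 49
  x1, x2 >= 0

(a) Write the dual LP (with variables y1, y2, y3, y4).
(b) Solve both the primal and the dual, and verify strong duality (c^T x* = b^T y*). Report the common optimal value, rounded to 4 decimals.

The standard primal-dual pair for 'max c^T x s.t. A x <= b, x >= 0' is:
  Dual:  min b^T y  s.t.  A^T y >= c,  y >= 0.

So the dual LP is:
  minimize  10y1 + 10y2 + 38y3 + 49y4
  subject to:
    y1 + 3y3 + 2y4 >= 1
    y2 + y3 + 4y4 >= 6
    y1, y2, y3, y4 >= 0

Solving the primal: x* = (4.5, 10).
  primal value c^T x* = 64.5.
Solving the dual: y* = (0, 4, 0, 0.5).
  dual value b^T y* = 64.5.
Strong duality: c^T x* = b^T y*. Confirmed.

64.5


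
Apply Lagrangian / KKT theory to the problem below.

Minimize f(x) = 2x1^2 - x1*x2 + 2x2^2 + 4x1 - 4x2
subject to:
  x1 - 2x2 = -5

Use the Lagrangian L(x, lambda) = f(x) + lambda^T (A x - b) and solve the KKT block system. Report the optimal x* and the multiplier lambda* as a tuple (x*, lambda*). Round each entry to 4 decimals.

Form the Lagrangian:
  L(x, lambda) = (1/2) x^T Q x + c^T x + lambda^T (A x - b)
Stationarity (grad_x L = 0): Q x + c + A^T lambda = 0.
Primal feasibility: A x = b.

This gives the KKT block system:
  [ Q   A^T ] [ x     ]   [-c ]
  [ A    0  ] [ lambda ] = [ b ]

Solving the linear system:
  x*      = (-1.125, 1.9375)
  lambda* = (2.4375)
  f(x*)   = -0.0312

x* = (-1.125, 1.9375), lambda* = (2.4375)


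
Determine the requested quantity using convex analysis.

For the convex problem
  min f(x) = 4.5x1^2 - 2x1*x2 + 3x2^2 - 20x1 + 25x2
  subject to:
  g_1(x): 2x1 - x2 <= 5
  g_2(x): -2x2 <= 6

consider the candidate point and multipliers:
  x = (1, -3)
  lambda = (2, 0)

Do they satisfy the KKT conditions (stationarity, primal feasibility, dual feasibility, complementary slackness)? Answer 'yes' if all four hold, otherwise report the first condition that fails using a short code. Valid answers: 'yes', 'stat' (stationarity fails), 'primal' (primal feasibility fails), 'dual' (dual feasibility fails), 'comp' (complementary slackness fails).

Gradient of f: grad f(x) = Q x + c = (-5, 5)
Constraint values g_i(x) = a_i^T x - b_i:
  g_1((1, -3)) = 0
  g_2((1, -3)) = 0
Stationarity residual: grad f(x) + sum_i lambda_i a_i = (-1, 3)
  -> stationarity FAILS
Primal feasibility (all g_i <= 0): OK
Dual feasibility (all lambda_i >= 0): OK
Complementary slackness (lambda_i * g_i(x) = 0 for all i): OK

Verdict: the first failing condition is stationarity -> stat.

stat


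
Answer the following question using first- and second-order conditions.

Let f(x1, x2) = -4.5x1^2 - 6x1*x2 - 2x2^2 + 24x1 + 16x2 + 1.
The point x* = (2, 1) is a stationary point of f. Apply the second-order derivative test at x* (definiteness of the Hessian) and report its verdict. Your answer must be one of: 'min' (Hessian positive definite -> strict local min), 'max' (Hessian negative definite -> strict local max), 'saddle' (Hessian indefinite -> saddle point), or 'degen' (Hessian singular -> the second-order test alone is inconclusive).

Compute the Hessian H = grad^2 f:
  H = [[-9, -6], [-6, -4]]
Verify stationarity: grad f(x*) = H x* + g = (0, 0).
Eigenvalues of H: -13, 0.
H has a zero eigenvalue (singular; negative semidefinite but not definite), so H is neither positive definite, negative definite, nor indefinite. The second-order test alone is inconclusive -> degen.
(Indeed, f is constant along the null direction of H through x*, so x* is not a strict local extremum.)

degen


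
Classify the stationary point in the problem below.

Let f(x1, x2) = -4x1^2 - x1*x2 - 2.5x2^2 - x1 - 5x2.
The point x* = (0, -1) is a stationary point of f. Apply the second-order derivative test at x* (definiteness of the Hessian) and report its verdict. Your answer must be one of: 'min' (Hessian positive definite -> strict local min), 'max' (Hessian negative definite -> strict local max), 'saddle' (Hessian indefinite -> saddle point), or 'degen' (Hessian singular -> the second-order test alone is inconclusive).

Compute the Hessian H = grad^2 f:
  H = [[-8, -1], [-1, -5]]
Verify stationarity: grad f(x*) = H x* + g = (0, 0).
Eigenvalues of H: -8.3028, -4.6972.
Both eigenvalues < 0, so H is negative definite -> x* is a strict local max.

max


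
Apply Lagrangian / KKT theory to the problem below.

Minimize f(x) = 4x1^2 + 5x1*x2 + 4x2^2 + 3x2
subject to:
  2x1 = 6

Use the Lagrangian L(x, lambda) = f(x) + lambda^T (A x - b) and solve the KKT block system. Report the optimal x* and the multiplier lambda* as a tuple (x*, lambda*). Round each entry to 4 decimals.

Form the Lagrangian:
  L(x, lambda) = (1/2) x^T Q x + c^T x + lambda^T (A x - b)
Stationarity (grad_x L = 0): Q x + c + A^T lambda = 0.
Primal feasibility: A x = b.

This gives the KKT block system:
  [ Q   A^T ] [ x     ]   [-c ]
  [ A    0  ] [ lambda ] = [ b ]

Solving the linear system:
  x*      = (3, -2.25)
  lambda* = (-6.375)
  f(x*)   = 15.75

x* = (3, -2.25), lambda* = (-6.375)


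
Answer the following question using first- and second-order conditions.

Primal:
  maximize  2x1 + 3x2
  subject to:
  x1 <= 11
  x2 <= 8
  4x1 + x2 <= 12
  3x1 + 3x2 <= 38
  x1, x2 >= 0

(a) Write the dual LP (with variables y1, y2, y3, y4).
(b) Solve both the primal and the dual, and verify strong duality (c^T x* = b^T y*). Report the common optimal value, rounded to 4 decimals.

The standard primal-dual pair for 'max c^T x s.t. A x <= b, x >= 0' is:
  Dual:  min b^T y  s.t.  A^T y >= c,  y >= 0.

So the dual LP is:
  minimize  11y1 + 8y2 + 12y3 + 38y4
  subject to:
    y1 + 4y3 + 3y4 >= 2
    y2 + y3 + 3y4 >= 3
    y1, y2, y3, y4 >= 0

Solving the primal: x* = (1, 8).
  primal value c^T x* = 26.
Solving the dual: y* = (0, 2.5, 0.5, 0).
  dual value b^T y* = 26.
Strong duality: c^T x* = b^T y*. Confirmed.

26


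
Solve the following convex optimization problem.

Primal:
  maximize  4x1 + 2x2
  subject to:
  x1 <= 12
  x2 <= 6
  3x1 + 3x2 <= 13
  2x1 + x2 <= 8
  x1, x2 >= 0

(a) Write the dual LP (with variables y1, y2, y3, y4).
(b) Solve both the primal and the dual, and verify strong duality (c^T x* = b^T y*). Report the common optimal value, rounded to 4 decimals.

The standard primal-dual pair for 'max c^T x s.t. A x <= b, x >= 0' is:
  Dual:  min b^T y  s.t.  A^T y >= c,  y >= 0.

So the dual LP is:
  minimize  12y1 + 6y2 + 13y3 + 8y4
  subject to:
    y1 + 3y3 + 2y4 >= 4
    y2 + 3y3 + y4 >= 2
    y1, y2, y3, y4 >= 0

Solving the primal: x* = (3.6667, 0.6667).
  primal value c^T x* = 16.
Solving the dual: y* = (0, 0, 0, 2).
  dual value b^T y* = 16.
Strong duality: c^T x* = b^T y*. Confirmed.

16


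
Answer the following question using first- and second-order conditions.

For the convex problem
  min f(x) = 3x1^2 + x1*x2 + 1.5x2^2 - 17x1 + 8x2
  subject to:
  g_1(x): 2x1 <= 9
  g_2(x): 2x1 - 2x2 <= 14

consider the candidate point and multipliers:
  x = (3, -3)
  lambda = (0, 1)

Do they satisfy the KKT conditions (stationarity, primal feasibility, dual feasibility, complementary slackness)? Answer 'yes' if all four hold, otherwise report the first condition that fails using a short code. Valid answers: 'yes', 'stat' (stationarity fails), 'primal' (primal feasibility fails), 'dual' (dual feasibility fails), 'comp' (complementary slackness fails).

Gradient of f: grad f(x) = Q x + c = (-2, 2)
Constraint values g_i(x) = a_i^T x - b_i:
  g_1((3, -3)) = -3
  g_2((3, -3)) = -2
Stationarity residual: grad f(x) + sum_i lambda_i a_i = (0, 0)
  -> stationarity OK
Primal feasibility (all g_i <= 0): OK
Dual feasibility (all lambda_i >= 0): OK
Complementary slackness (lambda_i * g_i(x) = 0 for all i): FAILS

Verdict: the first failing condition is complementary_slackness -> comp.

comp


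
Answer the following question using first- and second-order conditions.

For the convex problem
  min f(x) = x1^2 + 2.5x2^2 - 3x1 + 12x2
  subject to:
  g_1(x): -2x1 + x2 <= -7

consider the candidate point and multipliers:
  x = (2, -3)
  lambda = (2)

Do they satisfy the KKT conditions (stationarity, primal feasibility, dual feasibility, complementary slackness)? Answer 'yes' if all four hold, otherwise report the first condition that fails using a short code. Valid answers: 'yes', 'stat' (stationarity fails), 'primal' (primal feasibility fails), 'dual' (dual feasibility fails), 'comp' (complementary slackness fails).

Gradient of f: grad f(x) = Q x + c = (1, -3)
Constraint values g_i(x) = a_i^T x - b_i:
  g_1((2, -3)) = 0
Stationarity residual: grad f(x) + sum_i lambda_i a_i = (-3, -1)
  -> stationarity FAILS
Primal feasibility (all g_i <= 0): OK
Dual feasibility (all lambda_i >= 0): OK
Complementary slackness (lambda_i * g_i(x) = 0 for all i): OK

Verdict: the first failing condition is stationarity -> stat.

stat


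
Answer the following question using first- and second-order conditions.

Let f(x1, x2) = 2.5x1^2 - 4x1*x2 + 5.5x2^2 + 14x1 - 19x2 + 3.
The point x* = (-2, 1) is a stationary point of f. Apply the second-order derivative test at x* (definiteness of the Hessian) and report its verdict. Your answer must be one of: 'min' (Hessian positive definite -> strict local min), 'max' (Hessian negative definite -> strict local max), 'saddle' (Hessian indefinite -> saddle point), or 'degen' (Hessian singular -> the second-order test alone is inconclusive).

Compute the Hessian H = grad^2 f:
  H = [[5, -4], [-4, 11]]
Verify stationarity: grad f(x*) = H x* + g = (0, 0).
Eigenvalues of H: 3, 13.
Both eigenvalues > 0, so H is positive definite -> x* is a strict local min.

min


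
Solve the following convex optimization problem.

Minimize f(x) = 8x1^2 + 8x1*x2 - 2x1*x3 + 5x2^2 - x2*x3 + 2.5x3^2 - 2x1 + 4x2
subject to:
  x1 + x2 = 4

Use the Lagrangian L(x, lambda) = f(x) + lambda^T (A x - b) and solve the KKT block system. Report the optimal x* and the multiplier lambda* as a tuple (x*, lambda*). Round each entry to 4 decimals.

Form the Lagrangian:
  L(x, lambda) = (1/2) x^T Q x + c^T x + lambda^T (A x - b)
Stationarity (grad_x L = 0): Q x + c + A^T lambda = 0.
Primal feasibility: A x = b.

This gives the KKT block system:
  [ Q   A^T ] [ x     ]   [-c ]
  [ A    0  ] [ lambda ] = [ b ]

Solving the linear system:
  x*      = (1.5102, 2.4898, 1.102)
  lambda* = (-39.8776)
  f(x*)   = 83.2245

x* = (1.5102, 2.4898, 1.102), lambda* = (-39.8776)


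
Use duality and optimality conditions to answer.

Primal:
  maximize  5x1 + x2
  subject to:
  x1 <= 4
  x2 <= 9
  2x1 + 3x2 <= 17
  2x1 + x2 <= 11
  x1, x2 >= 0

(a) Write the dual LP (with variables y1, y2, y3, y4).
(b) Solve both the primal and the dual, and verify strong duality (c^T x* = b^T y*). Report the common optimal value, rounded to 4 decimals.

The standard primal-dual pair for 'max c^T x s.t. A x <= b, x >= 0' is:
  Dual:  min b^T y  s.t.  A^T y >= c,  y >= 0.

So the dual LP is:
  minimize  4y1 + 9y2 + 17y3 + 11y4
  subject to:
    y1 + 2y3 + 2y4 >= 5
    y2 + 3y3 + y4 >= 1
    y1, y2, y3, y4 >= 0

Solving the primal: x* = (4, 3).
  primal value c^T x* = 23.
Solving the dual: y* = (4.3333, 0, 0.3333, 0).
  dual value b^T y* = 23.
Strong duality: c^T x* = b^T y*. Confirmed.

23


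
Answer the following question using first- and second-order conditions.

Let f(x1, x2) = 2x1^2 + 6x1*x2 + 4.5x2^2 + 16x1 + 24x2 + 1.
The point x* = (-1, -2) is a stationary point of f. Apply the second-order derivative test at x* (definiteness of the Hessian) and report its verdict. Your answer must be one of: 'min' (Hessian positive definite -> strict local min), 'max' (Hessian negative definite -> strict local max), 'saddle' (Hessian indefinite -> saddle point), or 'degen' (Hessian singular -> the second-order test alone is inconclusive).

Compute the Hessian H = grad^2 f:
  H = [[4, 6], [6, 9]]
Verify stationarity: grad f(x*) = H x* + g = (0, 0).
Eigenvalues of H: 0, 13.
H has a zero eigenvalue (singular; positive semidefinite but not definite), so H is neither positive definite, negative definite, nor indefinite. The second-order test alone is inconclusive -> degen.
(Indeed, f is constant along the null direction of H through x*, so x* is not a strict local extremum.)

degen


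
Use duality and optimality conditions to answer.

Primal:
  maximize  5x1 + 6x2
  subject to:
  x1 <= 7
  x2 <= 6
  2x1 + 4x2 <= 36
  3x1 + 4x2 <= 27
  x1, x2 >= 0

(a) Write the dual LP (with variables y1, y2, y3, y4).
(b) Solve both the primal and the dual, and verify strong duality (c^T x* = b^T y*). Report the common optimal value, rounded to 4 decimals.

The standard primal-dual pair for 'max c^T x s.t. A x <= b, x >= 0' is:
  Dual:  min b^T y  s.t.  A^T y >= c,  y >= 0.

So the dual LP is:
  minimize  7y1 + 6y2 + 36y3 + 27y4
  subject to:
    y1 + 2y3 + 3y4 >= 5
    y2 + 4y3 + 4y4 >= 6
    y1, y2, y3, y4 >= 0

Solving the primal: x* = (7, 1.5).
  primal value c^T x* = 44.
Solving the dual: y* = (0.5, 0, 0, 1.5).
  dual value b^T y* = 44.
Strong duality: c^T x* = b^T y*. Confirmed.

44


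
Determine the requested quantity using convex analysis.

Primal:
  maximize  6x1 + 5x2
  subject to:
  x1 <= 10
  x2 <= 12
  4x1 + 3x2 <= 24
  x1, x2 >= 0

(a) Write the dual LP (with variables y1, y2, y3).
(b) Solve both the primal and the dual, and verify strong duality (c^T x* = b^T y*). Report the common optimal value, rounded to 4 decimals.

The standard primal-dual pair for 'max c^T x s.t. A x <= b, x >= 0' is:
  Dual:  min b^T y  s.t.  A^T y >= c,  y >= 0.

So the dual LP is:
  minimize  10y1 + 12y2 + 24y3
  subject to:
    y1 + 4y3 >= 6
    y2 + 3y3 >= 5
    y1, y2, y3 >= 0

Solving the primal: x* = (0, 8).
  primal value c^T x* = 40.
Solving the dual: y* = (0, 0, 1.6667).
  dual value b^T y* = 40.
Strong duality: c^T x* = b^T y*. Confirmed.

40


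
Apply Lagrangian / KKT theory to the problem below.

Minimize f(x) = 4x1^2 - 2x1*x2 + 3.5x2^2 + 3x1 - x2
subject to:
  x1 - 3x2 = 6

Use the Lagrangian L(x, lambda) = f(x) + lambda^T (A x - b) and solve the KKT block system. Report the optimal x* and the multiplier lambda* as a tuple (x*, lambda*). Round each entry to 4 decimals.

Form the Lagrangian:
  L(x, lambda) = (1/2) x^T Q x + c^T x + lambda^T (A x - b)
Stationarity (grad_x L = 0): Q x + c + A^T lambda = 0.
Primal feasibility: A x = b.

This gives the KKT block system:
  [ Q   A^T ] [ x     ]   [-c ]
  [ A    0  ] [ lambda ] = [ b ]

Solving the linear system:
  x*      = (-0.2687, -2.0896)
  lambda* = (-5.0299)
  f(x*)   = 15.7313

x* = (-0.2687, -2.0896), lambda* = (-5.0299)


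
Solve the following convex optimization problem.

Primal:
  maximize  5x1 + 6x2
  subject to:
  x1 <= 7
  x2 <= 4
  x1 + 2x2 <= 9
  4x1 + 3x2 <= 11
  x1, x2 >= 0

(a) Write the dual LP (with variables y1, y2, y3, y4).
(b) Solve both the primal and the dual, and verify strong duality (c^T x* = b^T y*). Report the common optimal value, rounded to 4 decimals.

The standard primal-dual pair for 'max c^T x s.t. A x <= b, x >= 0' is:
  Dual:  min b^T y  s.t.  A^T y >= c,  y >= 0.

So the dual LP is:
  minimize  7y1 + 4y2 + 9y3 + 11y4
  subject to:
    y1 + y3 + 4y4 >= 5
    y2 + 2y3 + 3y4 >= 6
    y1, y2, y3, y4 >= 0

Solving the primal: x* = (0, 3.6667).
  primal value c^T x* = 22.
Solving the dual: y* = (0, 0, 0, 2).
  dual value b^T y* = 22.
Strong duality: c^T x* = b^T y*. Confirmed.

22


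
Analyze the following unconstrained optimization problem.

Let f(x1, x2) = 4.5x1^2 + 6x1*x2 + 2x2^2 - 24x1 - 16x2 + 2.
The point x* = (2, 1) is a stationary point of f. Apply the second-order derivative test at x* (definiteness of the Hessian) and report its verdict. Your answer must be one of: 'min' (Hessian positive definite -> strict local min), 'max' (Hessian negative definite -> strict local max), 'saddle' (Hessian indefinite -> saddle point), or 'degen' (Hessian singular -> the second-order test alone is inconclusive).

Compute the Hessian H = grad^2 f:
  H = [[9, 6], [6, 4]]
Verify stationarity: grad f(x*) = H x* + g = (0, 0).
Eigenvalues of H: 0, 13.
H has a zero eigenvalue (singular; positive semidefinite but not definite), so H is neither positive definite, negative definite, nor indefinite. The second-order test alone is inconclusive -> degen.
(Indeed, f is constant along the null direction of H through x*, so x* is not a strict local extremum.)

degen


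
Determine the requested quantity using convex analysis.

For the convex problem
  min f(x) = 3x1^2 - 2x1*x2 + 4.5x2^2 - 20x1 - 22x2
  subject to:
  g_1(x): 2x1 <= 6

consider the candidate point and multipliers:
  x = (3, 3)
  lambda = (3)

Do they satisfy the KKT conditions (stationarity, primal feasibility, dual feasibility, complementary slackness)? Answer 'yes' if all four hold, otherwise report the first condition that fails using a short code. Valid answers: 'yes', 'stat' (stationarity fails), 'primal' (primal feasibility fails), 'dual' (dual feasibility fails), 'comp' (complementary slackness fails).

Gradient of f: grad f(x) = Q x + c = (-8, -1)
Constraint values g_i(x) = a_i^T x - b_i:
  g_1((3, 3)) = 0
Stationarity residual: grad f(x) + sum_i lambda_i a_i = (-2, -1)
  -> stationarity FAILS
Primal feasibility (all g_i <= 0): OK
Dual feasibility (all lambda_i >= 0): OK
Complementary slackness (lambda_i * g_i(x) = 0 for all i): OK

Verdict: the first failing condition is stationarity -> stat.

stat


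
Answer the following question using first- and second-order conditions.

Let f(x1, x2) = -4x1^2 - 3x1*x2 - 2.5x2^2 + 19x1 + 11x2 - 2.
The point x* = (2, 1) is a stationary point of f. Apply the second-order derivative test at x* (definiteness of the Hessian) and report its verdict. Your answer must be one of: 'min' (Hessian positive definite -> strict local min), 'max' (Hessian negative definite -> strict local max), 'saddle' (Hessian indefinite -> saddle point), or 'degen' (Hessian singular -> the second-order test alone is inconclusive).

Compute the Hessian H = grad^2 f:
  H = [[-8, -3], [-3, -5]]
Verify stationarity: grad f(x*) = H x* + g = (0, 0).
Eigenvalues of H: -9.8541, -3.1459.
Both eigenvalues < 0, so H is negative definite -> x* is a strict local max.

max


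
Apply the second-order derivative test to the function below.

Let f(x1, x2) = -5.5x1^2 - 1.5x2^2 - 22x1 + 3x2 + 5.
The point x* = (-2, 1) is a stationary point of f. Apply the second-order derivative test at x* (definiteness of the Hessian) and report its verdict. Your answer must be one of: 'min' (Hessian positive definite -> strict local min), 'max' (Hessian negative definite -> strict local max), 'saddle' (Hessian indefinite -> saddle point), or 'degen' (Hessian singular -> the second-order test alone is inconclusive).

Compute the Hessian H = grad^2 f:
  H = [[-11, 0], [0, -3]]
Verify stationarity: grad f(x*) = H x* + g = (0, 0).
Eigenvalues of H: -11, -3.
Both eigenvalues < 0, so H is negative definite -> x* is a strict local max.

max


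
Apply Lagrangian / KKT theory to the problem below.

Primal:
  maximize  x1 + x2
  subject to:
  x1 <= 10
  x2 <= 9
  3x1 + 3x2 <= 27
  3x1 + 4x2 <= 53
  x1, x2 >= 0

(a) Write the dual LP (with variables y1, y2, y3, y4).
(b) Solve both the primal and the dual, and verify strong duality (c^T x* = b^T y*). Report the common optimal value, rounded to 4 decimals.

The standard primal-dual pair for 'max c^T x s.t. A x <= b, x >= 0' is:
  Dual:  min b^T y  s.t.  A^T y >= c,  y >= 0.

So the dual LP is:
  minimize  10y1 + 9y2 + 27y3 + 53y4
  subject to:
    y1 + 3y3 + 3y4 >= 1
    y2 + 3y3 + 4y4 >= 1
    y1, y2, y3, y4 >= 0

Solving the primal: x* = (9, 0).
  primal value c^T x* = 9.
Solving the dual: y* = (0, 0, 0.3333, 0).
  dual value b^T y* = 9.
Strong duality: c^T x* = b^T y*. Confirmed.

9


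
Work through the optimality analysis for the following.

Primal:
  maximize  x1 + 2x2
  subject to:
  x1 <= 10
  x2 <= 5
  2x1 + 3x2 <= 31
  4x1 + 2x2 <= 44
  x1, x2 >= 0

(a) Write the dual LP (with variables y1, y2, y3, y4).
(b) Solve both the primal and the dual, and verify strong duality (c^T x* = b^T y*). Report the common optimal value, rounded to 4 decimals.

The standard primal-dual pair for 'max c^T x s.t. A x <= b, x >= 0' is:
  Dual:  min b^T y  s.t.  A^T y >= c,  y >= 0.

So the dual LP is:
  minimize  10y1 + 5y2 + 31y3 + 44y4
  subject to:
    y1 + 2y3 + 4y4 >= 1
    y2 + 3y3 + 2y4 >= 2
    y1, y2, y3, y4 >= 0

Solving the primal: x* = (8, 5).
  primal value c^T x* = 18.
Solving the dual: y* = (0, 0.5, 0.5, 0).
  dual value b^T y* = 18.
Strong duality: c^T x* = b^T y*. Confirmed.

18


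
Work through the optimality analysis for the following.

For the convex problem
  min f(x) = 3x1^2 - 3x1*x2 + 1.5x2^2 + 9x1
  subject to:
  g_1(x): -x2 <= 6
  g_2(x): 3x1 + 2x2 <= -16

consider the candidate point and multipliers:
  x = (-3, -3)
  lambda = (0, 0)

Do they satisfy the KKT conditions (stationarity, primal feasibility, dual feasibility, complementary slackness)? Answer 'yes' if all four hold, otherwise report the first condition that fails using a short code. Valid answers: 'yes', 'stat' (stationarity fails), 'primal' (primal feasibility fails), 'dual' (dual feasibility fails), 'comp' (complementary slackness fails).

Gradient of f: grad f(x) = Q x + c = (0, 0)
Constraint values g_i(x) = a_i^T x - b_i:
  g_1((-3, -3)) = -3
  g_2((-3, -3)) = 1
Stationarity residual: grad f(x) + sum_i lambda_i a_i = (0, 0)
  -> stationarity OK
Primal feasibility (all g_i <= 0): FAILS
Dual feasibility (all lambda_i >= 0): OK
Complementary slackness (lambda_i * g_i(x) = 0 for all i): OK

Verdict: the first failing condition is primal_feasibility -> primal.

primal


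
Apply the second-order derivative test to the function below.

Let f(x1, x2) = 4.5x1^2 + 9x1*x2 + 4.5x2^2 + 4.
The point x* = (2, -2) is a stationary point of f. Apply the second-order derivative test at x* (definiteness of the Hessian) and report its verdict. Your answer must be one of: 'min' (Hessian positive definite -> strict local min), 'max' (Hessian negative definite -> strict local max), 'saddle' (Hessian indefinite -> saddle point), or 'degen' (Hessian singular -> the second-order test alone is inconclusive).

Compute the Hessian H = grad^2 f:
  H = [[9, 9], [9, 9]]
Verify stationarity: grad f(x*) = H x* + g = (0, 0).
Eigenvalues of H: 0, 18.
H has a zero eigenvalue (singular; positive semidefinite but not definite), so H is neither positive definite, negative definite, nor indefinite. The second-order test alone is inconclusive -> degen.
(Indeed, f is constant along the null direction of H through x*, so x* is not a strict local extremum.)

degen


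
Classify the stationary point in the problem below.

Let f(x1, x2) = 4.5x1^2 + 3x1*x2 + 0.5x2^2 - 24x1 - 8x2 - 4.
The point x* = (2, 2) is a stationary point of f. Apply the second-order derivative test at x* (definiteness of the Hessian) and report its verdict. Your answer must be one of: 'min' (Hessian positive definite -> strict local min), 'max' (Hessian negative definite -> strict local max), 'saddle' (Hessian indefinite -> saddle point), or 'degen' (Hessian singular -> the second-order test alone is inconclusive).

Compute the Hessian H = grad^2 f:
  H = [[9, 3], [3, 1]]
Verify stationarity: grad f(x*) = H x* + g = (0, 0).
Eigenvalues of H: 0, 10.
H has a zero eigenvalue (singular; positive semidefinite but not definite), so H is neither positive definite, negative definite, nor indefinite. The second-order test alone is inconclusive -> degen.
(Indeed, f is constant along the null direction of H through x*, so x* is not a strict local extremum.)

degen
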